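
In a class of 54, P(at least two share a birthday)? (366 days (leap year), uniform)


P(all different) = Π(366-i)/366 for i=0..53
= 0.016316
P(match) = 1 - 0.016316 = 0.983684

P ≈ 0.9837 ≈ 98.37%


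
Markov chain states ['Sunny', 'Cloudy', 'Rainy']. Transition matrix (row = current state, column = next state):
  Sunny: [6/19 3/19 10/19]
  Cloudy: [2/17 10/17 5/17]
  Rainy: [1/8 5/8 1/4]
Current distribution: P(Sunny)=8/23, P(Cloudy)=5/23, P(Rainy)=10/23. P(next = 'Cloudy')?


P(next=Cloudy) = Σᵢ P(now=i)×P(i→Cloudy)
= 8/23×3/19 + 5/23×10/17 + 10/23×5/8
= 24/437 + 50/391 + 25/92 = 13507/29716

P = 13507/29716 ≈ 0.4545


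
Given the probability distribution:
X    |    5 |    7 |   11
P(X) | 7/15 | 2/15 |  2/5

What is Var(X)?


E[X] = 23/3
E[X²] = 333/5
Var(X) = E[X²] - (E[X])² = 333/5 - 529/9 = 352/45

Var(X) = 352/45 ≈ 7.8222


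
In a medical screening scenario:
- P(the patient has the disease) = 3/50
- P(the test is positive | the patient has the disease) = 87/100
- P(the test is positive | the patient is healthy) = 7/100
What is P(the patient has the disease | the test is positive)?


Using Bayes' theorem:
P(A|B) = P(B|A)·P(A) / P(B)

P(the test is positive) = 87/100 × 3/50 + 7/100 × 47/50
= 261/5000 + 329/5000 = 59/500

P(the patient has the disease|the test is positive) = (261/5000) / (59/500) = 261/590

P(the patient has the disease|the test is positive) = 261/590 ≈ 44.24%


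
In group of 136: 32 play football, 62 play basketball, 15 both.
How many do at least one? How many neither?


|A∪B| = 32+62-15 = 79
Neither = 136-79 = 57

At least one: 79; Neither: 57


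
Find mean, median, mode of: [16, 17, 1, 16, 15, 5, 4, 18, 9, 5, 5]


Sorted: [1, 4, 5, 5, 5, 9, 15, 16, 16, 17, 18]
Mean = 111/11
Median = 9
Freq: {16: 2, 17: 1, 1: 1, 15: 1, 5: 3, 4: 1, 18: 1, 9: 1}
Mode: [5]

Mean=111/11, Median=9, Mode=5


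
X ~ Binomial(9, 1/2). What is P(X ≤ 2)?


P(X ≤ 2) = Σ P(X=i) for i=0..2
P(X=0) = 1/512
P(X=1) = 9/512
P(X=2) = 9/128
Sum = 23/256

P(X ≤ 2) = 23/256 ≈ 8.98%


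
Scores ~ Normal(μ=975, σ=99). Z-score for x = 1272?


z = (x - μ)/σ = (1272 - 975)/99 = 3.0

z = 3.0


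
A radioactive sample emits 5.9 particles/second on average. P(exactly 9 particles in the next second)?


Poisson(λ=5.9): P(X=9) = e^(-λ)×λ^k/k!
= e^(-5.9) × 5.9^9 / 9!
≈ 0.002739444819 × 8662995.81865 / 362880 ≈ 0.065398

P(X=9) ≈ 0.065398 ≈ 6.54%


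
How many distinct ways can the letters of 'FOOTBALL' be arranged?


Letters: 8, freq: {'F': 1, 'O': 2, 'T': 1, 'B': 1, 'A': 1, 'L': 2}
8!/(1!×2!×1!×1!×1!×2!) = 40320/4 = 10080

10080


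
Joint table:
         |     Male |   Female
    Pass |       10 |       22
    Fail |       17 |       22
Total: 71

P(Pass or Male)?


P(Pass∨Male) = P(Pass) + P(Male) - P(Pass∧Male)
= (32 + 27 - 10)/71 = 49/71

P = 49/71 ≈ 69.01%


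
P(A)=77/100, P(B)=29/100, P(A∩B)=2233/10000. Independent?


P(A)×P(B) = 2233/10000
P(A∩B) = 2233/10000
Equal ✓ → Independent

Yes, independent


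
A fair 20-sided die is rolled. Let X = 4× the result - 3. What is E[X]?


E[die] = (1+20)/2 = 21/2
E[X] = 4×21/2 - 3 = 39

E[X] = 39


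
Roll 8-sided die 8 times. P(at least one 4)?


P(no 4)^8 = (7/8)^8 = 5764801/16777216
P(≥1) = 1 - 5764801/16777216 = 11012415/16777216

P = 11012415/16777216 ≈ 65.64%


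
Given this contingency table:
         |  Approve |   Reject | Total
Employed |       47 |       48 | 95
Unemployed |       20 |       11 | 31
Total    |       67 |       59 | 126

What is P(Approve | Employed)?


P(Approve | Employed) = 47/(47+48) = 47/95

P(Approve|Employed) = 47/95 ≈ 49.47%


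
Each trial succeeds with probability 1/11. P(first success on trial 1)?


Geometric: P(X=1) = (1-p)^(k-1)×p = (10/11)^0×1/11 = 1/11

P(X=1) = 1/11 ≈ 9.09%


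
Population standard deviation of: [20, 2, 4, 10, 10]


Mean = 46/5
  (20-46/5)²=2916/25
  (2-46/5)²=1296/25
  (4-46/5)²=676/25
  (10-46/5)²=16/25
  (10-46/5)²=16/25
Σ(x-μ)² = 984/5
σ² = (984/5)/5 = 984/25

σ = √(984/25) ≈ 6.2738


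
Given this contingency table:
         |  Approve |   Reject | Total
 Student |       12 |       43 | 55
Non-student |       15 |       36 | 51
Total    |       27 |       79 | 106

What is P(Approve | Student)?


P(Approve | Student) = 12/(12+43) = 12/55

P(Approve|Student) = 12/55 ≈ 21.82%


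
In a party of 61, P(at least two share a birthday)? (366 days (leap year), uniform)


P(all different) = Π(366-i)/366 for i=0..60
= 0.004988
P(match) = 1 - 0.004988 = 0.995012

P ≈ 0.9950 ≈ 99.50%


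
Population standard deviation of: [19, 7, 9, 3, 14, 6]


Mean = 58/6 = 29/3
  (19-29/3)²=784/9
  (7-29/3)²=64/9
  (9-29/3)²=4/9
  (3-29/3)²=400/9
  (14-29/3)²=169/9
  (6-29/3)²=121/9
Σ(x-μ)² = 514/3
σ² = (514/3)/6 = 257/9

σ = √(257/9) ≈ 5.3437


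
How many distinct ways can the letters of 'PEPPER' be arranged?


Letters: 6, freq: {'P': 3, 'E': 2, 'R': 1}
6!/(3!×2!×1!) = 720/12 = 60

60


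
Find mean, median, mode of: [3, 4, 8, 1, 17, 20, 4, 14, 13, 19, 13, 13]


Sorted: [1, 3, 4, 4, 8, 13, 13, 13, 14, 17, 19, 20]
Mean = 129/12 = 43/4
Median = 13
Freq: {3: 1, 4: 2, 8: 1, 1: 1, 17: 1, 20: 1, 14: 1, 13: 3, 19: 1}
Mode: [13]

Mean=43/4, Median=13, Mode=13


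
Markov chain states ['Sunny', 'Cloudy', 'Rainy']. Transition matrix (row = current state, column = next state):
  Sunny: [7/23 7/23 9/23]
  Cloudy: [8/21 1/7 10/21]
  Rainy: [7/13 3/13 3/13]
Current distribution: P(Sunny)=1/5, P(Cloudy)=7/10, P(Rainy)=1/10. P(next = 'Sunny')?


P(next=Sunny) = Σᵢ P(now=i)×P(i→Sunny)
= 1/5×7/23 + 7/10×8/21 + 1/10×7/13
= 7/115 + 4/15 + 7/130 = 3421/8970

P = 3421/8970 ≈ 0.3814


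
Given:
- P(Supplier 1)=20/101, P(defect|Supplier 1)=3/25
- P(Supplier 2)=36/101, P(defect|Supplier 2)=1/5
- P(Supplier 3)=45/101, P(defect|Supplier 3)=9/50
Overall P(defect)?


P(B) = Σ P(B|Aᵢ)×P(Aᵢ)
  3/25×20/101 = 12/505
  1/5×36/101 = 36/505
  9/50×45/101 = 81/1010
Sum = 177/1010

P(defect) = 177/1010 ≈ 17.52%


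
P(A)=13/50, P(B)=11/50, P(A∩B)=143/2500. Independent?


P(A)×P(B) = 143/2500
P(A∩B) = 143/2500
Equal ✓ → Independent

Yes, independent


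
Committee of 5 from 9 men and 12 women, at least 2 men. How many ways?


Count by #men:
  2M,3W: C(9,2)×C(12,3)=7920
  3M,2W: C(9,3)×C(12,2)=5544
  4M,1W: C(9,4)×C(12,1)=1512
  5M,0W: C(9,5)×C(12,0)=126
Total = 15102

15102


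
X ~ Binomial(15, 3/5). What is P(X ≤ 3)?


P(X ≤ 3) = Σ P(X=i) for i=0..3
P(X=0) = 32768/30517578125
P(X=1) = 147456/6103515625
P(X=2) = 1548288/6103515625
P(X=3) = 10063872/6103515625
Sum = 58830848/30517578125

P(X ≤ 3) = 58830848/30517578125 ≈ 0.19%


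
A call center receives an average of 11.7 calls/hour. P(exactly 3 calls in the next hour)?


Poisson(λ=11.7): P(X=3) = e^(-λ)×λ^k/k!
= e^(-11.7) × 11.7^3 / 3!
≈ 8.293819161e-06 × 1601.613 / 6 ≈ 0.002214

P(X=3) ≈ 0.002214 ≈ 0.22%


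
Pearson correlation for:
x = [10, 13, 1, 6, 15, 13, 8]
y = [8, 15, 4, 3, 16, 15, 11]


n=7, Σx=66, Σy=72, Σxy=820, Σx²=764, Σy²=916
r = (7×820 - 66×72)/√((7×764 - 66²)(7×916 - 72²))
= 988/√(992×1228) = 988/√1218176 ≈ 988/1103.7101 ≈ 0.8952

r ≈ 0.8952


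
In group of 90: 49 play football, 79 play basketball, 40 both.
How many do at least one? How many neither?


|A∪B| = 49+79-40 = 88
Neither = 90-88 = 2

At least one: 88; Neither: 2


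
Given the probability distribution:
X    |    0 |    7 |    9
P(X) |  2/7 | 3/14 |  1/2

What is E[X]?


E[X] = Σ x·P(X=x)
= (0)×(2/7) + (7)×(3/14) + (9)×(1/2)
= 6

E[X] = 6


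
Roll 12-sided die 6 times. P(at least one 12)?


P(no 12)^6 = (11/12)^6 = 1771561/2985984
P(≥1) = 1 - 1771561/2985984 = 1214423/2985984

P = 1214423/2985984 ≈ 40.67%


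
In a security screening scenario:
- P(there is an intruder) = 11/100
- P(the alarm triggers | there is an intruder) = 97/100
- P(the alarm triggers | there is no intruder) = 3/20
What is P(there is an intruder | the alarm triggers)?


Using Bayes' theorem:
P(A|B) = P(B|A)·P(A) / P(B)

P(the alarm triggers) = 97/100 × 11/100 + 3/20 × 89/100
= 1067/10000 + 267/2000 = 1201/5000

P(there is an intruder|the alarm triggers) = (1067/10000) / (1201/5000) = 1067/2402

P(there is an intruder|the alarm triggers) = 1067/2402 ≈ 44.42%


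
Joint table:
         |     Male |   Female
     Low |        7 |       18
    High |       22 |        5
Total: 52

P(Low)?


P(Low) = (7+18)/52 = 25/52

P(Low) = 25/52 ≈ 48.08%


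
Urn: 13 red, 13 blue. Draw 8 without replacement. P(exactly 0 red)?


Hypergeometric: C(13,0)×C(13,8)/C(26,8)
= 1×1287/1562275 = 9/10925

P(X=0) = 9/10925 ≈ 0.08%


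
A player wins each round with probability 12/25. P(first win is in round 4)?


Geometric: P(X=4) = (1-p)^(k-1)×p = (13/25)^3×12/25 = 26364/390625

P(X=4) = 26364/390625 ≈ 6.75%


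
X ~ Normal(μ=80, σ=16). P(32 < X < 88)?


z₁=(32-80)/16=-3.0, z₂=(88-80)/16=0.5
P = Φ(0.5) - Φ(-3.0) = 0.691462 - 0.001350 = 0.690112 ≈ 0.6901

P(32 < X < 88) ≈ 0.6901


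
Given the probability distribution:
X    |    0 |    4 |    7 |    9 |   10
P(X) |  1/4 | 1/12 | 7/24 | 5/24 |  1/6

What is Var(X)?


E[X] = 71/12
E[X²] = 295/6
Var(X) = E[X²] - (E[X])² = 295/6 - 5041/144 = 2039/144

Var(X) = 2039/144 ≈ 14.1597


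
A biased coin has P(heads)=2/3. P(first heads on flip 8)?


Geometric: P(X=8) = (1-p)^(k-1)×p = (1/3)^7×2/3 = 2/6561

P(X=8) = 2/6561 ≈ 0.03%


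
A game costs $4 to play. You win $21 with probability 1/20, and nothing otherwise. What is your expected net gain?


E[gain] = (21-4)×1/20 + (-4)×19/20
= 17/20 - 19/5 = -59/20

Expected net gain = $-59/20 ≈ $-2.95


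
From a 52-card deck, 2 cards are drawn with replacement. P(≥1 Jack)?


P(not a Jack) = 48/52 = 12/13
P(none in 2 draws) = (12/13)^2 = 144/169
P(≥1 Jack) = 1 - 144/169 = 25/169

P = 25/169 ≈ 14.79%


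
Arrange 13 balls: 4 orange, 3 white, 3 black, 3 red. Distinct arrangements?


13!/(4!×3!×3!×3!) = 1201200

1201200


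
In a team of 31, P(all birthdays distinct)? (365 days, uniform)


P(all different) = Π(365-i)/365 for i=0..30
= (365/365)×(364/365)×...×(335/365)
= 0.269545

P ≈ 0.2695 ≈ 26.95%


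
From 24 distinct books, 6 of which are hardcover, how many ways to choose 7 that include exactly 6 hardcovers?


Choose 6 of the 6 hardcovers and 1 of the other 18 books:
C(6,6)×C(18,1) = 1×18 = 18

18


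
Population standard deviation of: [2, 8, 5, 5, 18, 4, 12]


Mean = 54/7
  (2-54/7)²=1600/49
  (8-54/7)²=4/49
  (5-54/7)²=361/49
  (5-54/7)²=361/49
  (18-54/7)²=5184/49
  (4-54/7)²=676/49
  (12-54/7)²=900/49
Σ(x-μ)² = 1298/7
σ² = (1298/7)/7 = 1298/49

σ = √(1298/49) ≈ 5.1468


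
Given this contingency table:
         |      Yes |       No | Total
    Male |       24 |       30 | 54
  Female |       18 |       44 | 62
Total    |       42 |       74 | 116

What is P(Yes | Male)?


P(Yes | Male) = 24/(24+30) = 24/54 = 4/9

P(Yes|Male) = 4/9 ≈ 44.44%


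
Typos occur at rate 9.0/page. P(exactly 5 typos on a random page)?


Poisson(λ=9.0): P(X=5) = e^(-λ)×λ^k/k!
= e^(-9.0) × 9.0^5 / 5!
≈ 0.0001234098041 × 59049 / 120 ≈ 0.060727

P(X=5) ≈ 0.060727 ≈ 6.07%


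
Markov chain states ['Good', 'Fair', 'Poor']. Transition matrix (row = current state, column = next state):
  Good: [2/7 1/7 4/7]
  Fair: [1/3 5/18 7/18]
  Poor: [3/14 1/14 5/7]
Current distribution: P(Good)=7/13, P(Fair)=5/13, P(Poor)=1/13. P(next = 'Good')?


P(next=Good) = Σᵢ P(now=i)×P(i→Good)
= 7/13×2/7 + 5/13×1/3 + 1/13×3/14
= 2/13 + 5/39 + 3/182 = 163/546

P = 163/546 ≈ 0.2985


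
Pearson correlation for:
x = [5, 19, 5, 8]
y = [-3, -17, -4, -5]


n=4, Σx=37, Σy=-29, Σxy=-398, Σx²=475, Σy²=339
r = (4×(-398) - 37×(-29))/√((4×475 - 37²)(4×339 - (-29)²))
= -519/√(531×515) = -519/√273465 ≈ -519/522.9388 ≈ -0.9925

r ≈ -0.9925


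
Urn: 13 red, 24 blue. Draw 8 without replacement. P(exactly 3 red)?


Hypergeometric: C(13,3)×C(24,5)/C(37,8)
= 286×42504/38608020 = 92092/292485

P(X=3) = 92092/292485 ≈ 31.49%


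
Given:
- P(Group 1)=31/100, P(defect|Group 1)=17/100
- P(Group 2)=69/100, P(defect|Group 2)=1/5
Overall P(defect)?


P(B) = Σ P(B|Aᵢ)×P(Aᵢ)
  17/100×31/100 = 527/10000
  1/5×69/100 = 69/500
Sum = 1907/10000

P(defect) = 1907/10000 ≈ 19.07%


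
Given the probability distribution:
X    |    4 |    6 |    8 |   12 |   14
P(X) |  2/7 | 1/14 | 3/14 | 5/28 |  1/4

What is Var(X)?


E[X] = 125/14
E[X²] = 669/7
Var(X) = E[X²] - (E[X])² = 669/7 - 15625/196 = 3107/196

Var(X) = 3107/196 ≈ 15.8520


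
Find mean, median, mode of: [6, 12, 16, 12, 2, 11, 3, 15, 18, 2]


Sorted: [2, 2, 3, 6, 11, 12, 12, 15, 16, 18]
Mean = 97/10
Median = 23/2
Freq: {6: 1, 12: 2, 16: 1, 2: 2, 11: 1, 3: 1, 15: 1, 18: 1}
Mode: [2, 12]

Mean=97/10, Median=23/2, Mode=[2, 12]


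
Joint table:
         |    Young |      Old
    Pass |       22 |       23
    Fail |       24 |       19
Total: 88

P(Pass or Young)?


P(Pass∨Young) = P(Pass) + P(Young) - P(Pass∧Young)
= (45 + 46 - 22)/88 = 69/88

P = 69/88 ≈ 78.41%


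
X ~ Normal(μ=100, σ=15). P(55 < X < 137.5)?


z₁=(55-100)/15=-3.0, z₂=(137.5-100)/15=2.5
P = Φ(2.5) - Φ(-3.0) = 0.993790 - 0.001350 = 0.992440 ≈ 0.9924

P(55 < X < 137.5) ≈ 0.9924


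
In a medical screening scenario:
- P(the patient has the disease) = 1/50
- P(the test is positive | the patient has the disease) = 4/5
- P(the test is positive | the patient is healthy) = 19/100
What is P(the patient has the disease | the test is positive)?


Using Bayes' theorem:
P(A|B) = P(B|A)·P(A) / P(B)

P(the test is positive) = 4/5 × 1/50 + 19/100 × 49/50
= 2/125 + 931/5000 = 1011/5000

P(the patient has the disease|the test is positive) = (2/125) / (1011/5000) = 80/1011

P(the patient has the disease|the test is positive) = 80/1011 ≈ 7.91%


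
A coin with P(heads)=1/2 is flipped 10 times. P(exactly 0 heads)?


Binomial: P(X=0) = C(10,0)×p^0×(1-p)^10
= 1 × 1 × 1/1024 = 1/1024

P(X=0) = 1/1024 ≈ 0.10%


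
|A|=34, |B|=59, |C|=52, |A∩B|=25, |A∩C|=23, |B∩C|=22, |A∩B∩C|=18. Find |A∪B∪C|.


|A∪B∪C| = 34+59+52-25-23-22+18 = 93

|A∪B∪C| = 93


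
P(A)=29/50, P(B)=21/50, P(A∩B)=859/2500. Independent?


P(A)×P(B) = 609/2500
P(A∩B) = 859/2500
Not equal → NOT independent

No, not independent


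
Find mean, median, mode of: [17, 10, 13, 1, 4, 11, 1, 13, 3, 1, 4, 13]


Sorted: [1, 1, 1, 3, 4, 4, 10, 11, 13, 13, 13, 17]
Mean = 91/12
Median = 7
Freq: {17: 1, 10: 1, 13: 3, 1: 3, 4: 2, 11: 1, 3: 1}
Mode: [1, 13]

Mean=91/12, Median=7, Mode=[1, 13]


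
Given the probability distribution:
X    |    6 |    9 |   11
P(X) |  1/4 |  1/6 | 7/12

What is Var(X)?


E[X] = 113/12
E[X²] = 1117/12
Var(X) = E[X²] - (E[X])² = 1117/12 - 12769/144 = 635/144

Var(X) = 635/144 ≈ 4.4097


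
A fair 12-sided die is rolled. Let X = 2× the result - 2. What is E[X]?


E[die] = (1+12)/2 = 13/2
E[X] = 2×13/2 - 2 = 11

E[X] = 11


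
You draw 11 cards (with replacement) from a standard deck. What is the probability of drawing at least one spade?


P(not a spade) = 39/52 = 3/4
P(none in 11 draws) = (3/4)^11 = 177147/4194304
P(≥1 spade) = 1 - 177147/4194304 = 4017157/4194304

P = 4017157/4194304 ≈ 95.78%


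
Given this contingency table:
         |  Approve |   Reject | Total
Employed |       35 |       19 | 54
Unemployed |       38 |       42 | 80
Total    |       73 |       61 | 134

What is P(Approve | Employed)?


P(Approve | Employed) = 35/(35+19) = 35/54

P(Approve|Employed) = 35/54 ≈ 64.81%


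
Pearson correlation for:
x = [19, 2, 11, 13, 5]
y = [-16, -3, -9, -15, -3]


n=5, Σx=50, Σy=-46, Σxy=-619, Σx²=680, Σy²=580
r = (5×(-619) - 50×(-46))/√((5×680 - 50²)(5×580 - (-46)²))
= -795/√(900×784) = -795/√705600 ≈ -795/840.0000 ≈ -0.9464

r ≈ -0.9464


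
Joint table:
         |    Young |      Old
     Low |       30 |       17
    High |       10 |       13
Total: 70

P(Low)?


P(Low) = (30+17)/70 = 47/70

P(Low) = 47/70 ≈ 67.14%


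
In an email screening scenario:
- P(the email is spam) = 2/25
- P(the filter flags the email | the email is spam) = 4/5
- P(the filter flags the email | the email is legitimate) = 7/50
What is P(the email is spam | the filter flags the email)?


Using Bayes' theorem:
P(A|B) = P(B|A)·P(A) / P(B)

P(the filter flags the email) = 4/5 × 2/25 + 7/50 × 23/25
= 8/125 + 161/1250 = 241/1250

P(the email is spam|the filter flags the email) = (8/125) / (241/1250) = 80/241

P(the email is spam|the filter flags the email) = 80/241 ≈ 33.20%


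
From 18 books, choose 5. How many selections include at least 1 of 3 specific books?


Complement: C(18,5) - C(15,5) = 8568 - 3003 = 5565

5565


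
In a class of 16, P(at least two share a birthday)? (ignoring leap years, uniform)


P(all different) = Π(365-i)/365 for i=0..15
= 0.716396
P(match) = 1 - 0.716396 = 0.283604

P ≈ 0.2836 ≈ 28.36%


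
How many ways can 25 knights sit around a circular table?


Circular arrangements of 25 distinct objects: fix one position to break rotational symmetry.
(n-1)! = 24! = 620448401733239439360000

620448401733239439360000


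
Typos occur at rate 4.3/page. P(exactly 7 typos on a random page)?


Poisson(λ=4.3): P(X=7) = e^(-λ)×λ^k/k!
= e^(-4.3) × 4.3^7 / 7!
≈ 0.01356855901 × 27181.8611107 / 5040 ≈ 0.073178

P(X=7) ≈ 0.073178 ≈ 7.32%


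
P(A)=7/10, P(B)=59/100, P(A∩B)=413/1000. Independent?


P(A)×P(B) = 413/1000
P(A∩B) = 413/1000
Equal ✓ → Independent

Yes, independent


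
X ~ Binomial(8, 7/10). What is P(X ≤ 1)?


P(X ≤ 1) = Σ P(X=i) for i=0..1
P(X=0) = 6561/100000000
P(X=1) = 15309/12500000
Sum = 129033/100000000

P(X ≤ 1) = 129033/100000000 ≈ 0.13%


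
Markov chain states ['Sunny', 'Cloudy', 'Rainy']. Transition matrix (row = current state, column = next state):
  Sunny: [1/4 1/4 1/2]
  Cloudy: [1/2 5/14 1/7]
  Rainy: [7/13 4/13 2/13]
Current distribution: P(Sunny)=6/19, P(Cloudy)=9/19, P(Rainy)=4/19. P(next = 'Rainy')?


P(next=Rainy) = Σᵢ P(now=i)×P(i→Rainy)
= 6/19×1/2 + 9/19×1/7 + 4/19×2/13
= 3/19 + 9/133 + 8/247 = 446/1729

P = 446/1729 ≈ 0.2580


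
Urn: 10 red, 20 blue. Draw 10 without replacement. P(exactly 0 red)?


Hypergeometric: C(10,0)×C(20,10)/C(30,10)
= 1×184756/30045015 = 1292/210105

P(X=0) = 1292/210105 ≈ 0.61%


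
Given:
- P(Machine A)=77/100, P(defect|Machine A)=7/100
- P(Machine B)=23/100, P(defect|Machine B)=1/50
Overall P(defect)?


P(B) = Σ P(B|Aᵢ)×P(Aᵢ)
  7/100×77/100 = 539/10000
  1/50×23/100 = 23/5000
Sum = 117/2000

P(defect) = 117/2000 ≈ 5.85%


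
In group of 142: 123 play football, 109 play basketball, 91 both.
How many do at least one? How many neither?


|A∪B| = 123+109-91 = 141
Neither = 142-141 = 1

At least one: 141; Neither: 1


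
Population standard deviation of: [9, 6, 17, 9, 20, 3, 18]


Mean = 82/7
  (9-82/7)²=361/49
  (6-82/7)²=1600/49
  (17-82/7)²=1369/49
  (9-82/7)²=361/49
  (20-82/7)²=3364/49
  (3-82/7)²=3721/49
  (18-82/7)²=1936/49
Σ(x-μ)² = 1816/7
σ² = (1816/7)/7 = 1816/49

σ = √(1816/49) ≈ 6.0878


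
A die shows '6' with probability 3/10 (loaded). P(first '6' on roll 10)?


Geometric: P(X=10) = (1-p)^(k-1)×p = (7/10)^9×3/10 = 121060821/10000000000

P(X=10) = 121060821/10000000000 ≈ 1.21%


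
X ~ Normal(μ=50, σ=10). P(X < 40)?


z = (40-50)/10 = -1.0
P(Z < -1.0) = 0.1587

P(X < 40) ≈ 0.1587


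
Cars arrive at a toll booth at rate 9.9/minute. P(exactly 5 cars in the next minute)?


Poisson(λ=9.9): P(X=5) = e^(-λ)×λ^k/k!
= e^(-9.9) × 9.9^5 / 5!
≈ 5.017468206e-05 × 95099.00499 / 120 ≈ 0.039763

P(X=5) ≈ 0.039763 ≈ 3.98%


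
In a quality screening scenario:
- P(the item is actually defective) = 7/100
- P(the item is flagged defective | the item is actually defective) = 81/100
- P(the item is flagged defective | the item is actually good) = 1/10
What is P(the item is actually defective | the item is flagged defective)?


Using Bayes' theorem:
P(A|B) = P(B|A)·P(A) / P(B)

P(the item is flagged defective) = 81/100 × 7/100 + 1/10 × 93/100
= 567/10000 + 93/1000 = 1497/10000

P(the item is actually defective|the item is flagged defective) = (567/10000) / (1497/10000) = 189/499

P(the item is actually defective|the item is flagged defective) = 189/499 ≈ 37.88%


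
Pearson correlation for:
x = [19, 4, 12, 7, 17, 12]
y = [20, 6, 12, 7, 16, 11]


n=6, Σx=71, Σy=72, Σxy=1001, Σx²=1003, Σy²=1006
r = (6×1001 - 71×72)/√((6×1003 - 71²)(6×1006 - 72²))
= 894/√(977×852) = 894/√832404 ≈ 894/912.3618 ≈ 0.9799

r ≈ 0.9799


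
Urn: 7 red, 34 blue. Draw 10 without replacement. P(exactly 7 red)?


Hypergeometric: C(7,7)×C(34,3)/C(41,10)
= 1×5984/1121099408 = 2/374699

P(X=7) = 2/374699 ≈ 0.00%


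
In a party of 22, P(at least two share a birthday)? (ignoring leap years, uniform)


P(all different) = Π(365-i)/365 for i=0..21
= 0.524305
P(match) = 1 - 0.524305 = 0.475695

P ≈ 0.4757 ≈ 47.57%


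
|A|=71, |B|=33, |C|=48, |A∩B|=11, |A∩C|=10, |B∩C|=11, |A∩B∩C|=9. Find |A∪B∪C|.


|A∪B∪C| = 71+33+48-11-10-11+9 = 129

|A∪B∪C| = 129


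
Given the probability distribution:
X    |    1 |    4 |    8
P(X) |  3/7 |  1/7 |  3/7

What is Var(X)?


E[X] = 31/7
E[X²] = 211/7
Var(X) = E[X²] - (E[X])² = 211/7 - 961/49 = 516/49

Var(X) = 516/49 ≈ 10.5306


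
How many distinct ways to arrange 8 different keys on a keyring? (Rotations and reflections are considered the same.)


Free circular arrangements: rotations and reflections both identified.
(n-1)!/2 = 7!/2 = 5040/2 = 2520

2520


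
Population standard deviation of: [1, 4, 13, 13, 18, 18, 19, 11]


Mean = 97/8
  (1-97/8)²=7921/64
  (4-97/8)²=4225/64
  (13-97/8)²=49/64
  (13-97/8)²=49/64
  (18-97/8)²=2209/64
  (18-97/8)²=2209/64
  (19-97/8)²=3025/64
  (11-97/8)²=81/64
Σ(x-μ)² = 2471/8
σ² = (2471/8)/8 = 2471/64

σ = √(2471/64) ≈ 6.2136


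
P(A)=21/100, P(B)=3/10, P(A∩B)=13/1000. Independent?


P(A)×P(B) = 63/1000
P(A∩B) = 13/1000
Not equal → NOT independent

No, not independent


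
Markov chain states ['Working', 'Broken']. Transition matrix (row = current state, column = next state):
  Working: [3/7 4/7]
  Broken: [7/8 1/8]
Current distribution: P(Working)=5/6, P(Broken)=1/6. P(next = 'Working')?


P(next=Working) = Σᵢ P(now=i)×P(i→Working)
= 5/6×3/7 + 1/6×7/8
= 5/14 + 7/48 = 169/336

P = 169/336 ≈ 0.5030


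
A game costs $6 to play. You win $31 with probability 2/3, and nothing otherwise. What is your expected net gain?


E[gain] = (31-6)×2/3 + (-6)×1/3
= 50/3 - 2 = 44/3

Expected net gain = $44/3 ≈ $14.67


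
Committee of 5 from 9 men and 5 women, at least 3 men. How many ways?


Count by #men:
  3M,2W: C(9,3)×C(5,2)=840
  4M,1W: C(9,4)×C(5,1)=630
  5M,0W: C(9,5)×C(5,0)=126
Total = 1596

1596


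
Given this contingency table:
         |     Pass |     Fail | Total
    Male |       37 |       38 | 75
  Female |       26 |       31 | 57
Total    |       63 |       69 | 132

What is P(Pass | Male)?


P(Pass | Male) = 37/(37+38) = 37/75

P(Pass|Male) = 37/75 ≈ 49.33%


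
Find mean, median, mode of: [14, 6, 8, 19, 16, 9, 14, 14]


Sorted: [6, 8, 9, 14, 14, 14, 16, 19]
Mean = 100/8 = 25/2
Median = 14
Freq: {14: 3, 6: 1, 8: 1, 19: 1, 16: 1, 9: 1}
Mode: [14]

Mean=25/2, Median=14, Mode=14


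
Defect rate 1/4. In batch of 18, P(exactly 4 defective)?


Binomial: P(X=4) = C(18,4)×p^4×(1-p)^14
= 3060 × 1/256 × 4782969/268435456 = 3658971285/17179869184

P(X=4) = 3658971285/17179869184 ≈ 21.30%


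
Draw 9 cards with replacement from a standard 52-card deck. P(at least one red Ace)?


P(not a red Ace) = 50/52 = 25/26
P(none in 9 draws) = (25/26)^9 = 3814697265625/5429503678976
P(≥1 red Ace) = 1 - 3814697265625/5429503678976 = 1614806413351/5429503678976

P = 1614806413351/5429503678976 ≈ 29.74%


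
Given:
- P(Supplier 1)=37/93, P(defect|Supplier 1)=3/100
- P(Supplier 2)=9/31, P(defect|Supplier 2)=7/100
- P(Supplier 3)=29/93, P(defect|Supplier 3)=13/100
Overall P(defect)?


P(B) = Σ P(B|Aᵢ)×P(Aᵢ)
  3/100×37/93 = 37/3100
  7/100×9/31 = 63/3100
  13/100×29/93 = 377/9300
Sum = 677/9300

P(defect) = 677/9300 ≈ 7.28%


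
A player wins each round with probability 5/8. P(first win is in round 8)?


Geometric: P(X=8) = (1-p)^(k-1)×p = (3/8)^7×5/8 = 10935/16777216

P(X=8) = 10935/16777216 ≈ 0.07%


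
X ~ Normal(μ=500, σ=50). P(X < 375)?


z = (375-500)/50 = -2.5
P(Z < -2.5) = 0.0062

P(X < 375) ≈ 0.0062


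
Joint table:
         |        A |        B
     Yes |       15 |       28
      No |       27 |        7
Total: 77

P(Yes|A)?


P(Yes|A) = 15/(15+27) = 15/42 = 5/14

P = 5/14 ≈ 35.71%


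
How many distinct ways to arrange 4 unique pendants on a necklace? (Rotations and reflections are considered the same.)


Free circular arrangements: rotations and reflections both identified.
(n-1)!/2 = 3!/2 = 6/2 = 3

3


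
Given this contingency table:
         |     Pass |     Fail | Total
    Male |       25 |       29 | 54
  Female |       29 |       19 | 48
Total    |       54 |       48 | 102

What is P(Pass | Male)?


P(Pass | Male) = 25/(25+29) = 25/54

P(Pass|Male) = 25/54 ≈ 46.30%


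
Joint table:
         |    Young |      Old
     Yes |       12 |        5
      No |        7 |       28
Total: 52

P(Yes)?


P(Yes) = (12+5)/52 = 17/52

P(Yes) = 17/52 ≈ 32.69%


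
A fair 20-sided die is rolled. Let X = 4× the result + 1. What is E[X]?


E[die] = (1+20)/2 = 21/2
E[X] = 4×21/2 + 1 = 43

E[X] = 43


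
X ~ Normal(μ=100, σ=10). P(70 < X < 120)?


z₁=(70-100)/10=-3.0, z₂=(120-100)/10=2.0
P = Φ(2.0) - Φ(-3.0) = 0.977250 - 0.001350 = 0.975900 ≈ 0.9759

P(70 < X < 120) ≈ 0.9759


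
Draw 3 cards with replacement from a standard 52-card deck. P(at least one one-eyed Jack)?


P(not a one-eyed Jack) = 50/52 = 25/26
P(none in 3 draws) = (25/26)^3 = 15625/17576
P(≥1 one-eyed Jack) = 1 - 15625/17576 = 1951/17576

P = 1951/17576 ≈ 11.10%


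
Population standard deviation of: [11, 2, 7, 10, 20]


Mean = 50/5 = 10
  (11-10)²=1
  (2-10)²=64
  (7-10)²=9
  (10-10)²=0
  (20-10)²=100
Σ(x-μ)² = 174
σ² = 174/5

σ = √(174/5) ≈ 5.8992


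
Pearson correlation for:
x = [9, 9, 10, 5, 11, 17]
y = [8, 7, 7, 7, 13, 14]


n=6, Σx=61, Σy=56, Σxy=621, Σx²=697, Σy²=576
r = (6×621 - 61×56)/√((6×697 - 61²)(6×576 - 56²))
= 310/√(461×320) = 310/√147520 ≈ 310/384.0833 ≈ 0.8071

r ≈ 0.8071


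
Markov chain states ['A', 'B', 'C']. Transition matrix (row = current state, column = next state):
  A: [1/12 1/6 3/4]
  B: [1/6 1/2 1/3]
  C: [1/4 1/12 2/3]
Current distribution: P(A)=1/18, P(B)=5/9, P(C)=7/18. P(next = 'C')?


P(next=C) = Σᵢ P(now=i)×P(i→C)
= 1/18×3/4 + 5/9×1/3 + 7/18×2/3
= 1/24 + 5/27 + 7/27 = 35/72

P = 35/72 ≈ 0.4861


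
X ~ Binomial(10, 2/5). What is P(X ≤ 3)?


P(X ≤ 3) = Σ P(X=i) for i=0..3
P(X=0) = 59049/9765625
P(X=1) = 78732/1953125
P(X=2) = 236196/1953125
P(X=3) = 419904/1953125
Sum = 3733209/9765625

P(X ≤ 3) = 3733209/9765625 ≈ 38.23%


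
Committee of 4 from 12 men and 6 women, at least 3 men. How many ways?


Count by #men:
  3M,1W: C(12,3)×C(6,1)=1320
  4M,0W: C(12,4)×C(6,0)=495
Total = 1815

1815


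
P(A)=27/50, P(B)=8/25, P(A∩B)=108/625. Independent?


P(A)×P(B) = 108/625
P(A∩B) = 108/625
Equal ✓ → Independent

Yes, independent


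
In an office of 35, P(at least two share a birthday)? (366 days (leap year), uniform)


P(all different) = Π(366-i)/366 for i=0..34
= 0.186502
P(match) = 1 - 0.186502 = 0.813498

P ≈ 0.8135 ≈ 81.35%


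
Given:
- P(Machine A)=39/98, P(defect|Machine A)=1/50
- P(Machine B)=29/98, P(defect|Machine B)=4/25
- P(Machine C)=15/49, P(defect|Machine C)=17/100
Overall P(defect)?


P(B) = Σ P(B|Aᵢ)×P(Aᵢ)
  1/50×39/98 = 39/4900
  4/25×29/98 = 58/1225
  17/100×15/49 = 51/980
Sum = 263/2450

P(defect) = 263/2450 ≈ 10.73%


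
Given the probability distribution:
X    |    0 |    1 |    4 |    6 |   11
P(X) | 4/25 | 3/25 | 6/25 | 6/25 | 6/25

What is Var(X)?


E[X] = 129/25
E[X²] = 1041/25
Var(X) = E[X²] - (E[X])² = 1041/25 - 16641/625 = 9384/625

Var(X) = 9384/625 ≈ 15.0144


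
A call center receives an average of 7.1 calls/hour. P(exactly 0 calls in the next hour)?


Poisson(λ=7.1): P(X=0) = e^(-λ)×λ^k/k!
= e^(-7.1) × 7.1^0 / 0!
≈ 0.0008251049233 × 1 / 1 ≈ 0.000825

P(X=0) ≈ 0.000825 ≈ 0.08%


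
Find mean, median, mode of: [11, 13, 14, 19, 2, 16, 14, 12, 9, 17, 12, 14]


Sorted: [2, 9, 11, 12, 12, 13, 14, 14, 14, 16, 17, 19]
Mean = 153/12 = 51/4
Median = 27/2
Freq: {11: 1, 13: 1, 14: 3, 19: 1, 2: 1, 16: 1, 12: 2, 9: 1, 17: 1}
Mode: [14]

Mean=51/4, Median=27/2, Mode=14


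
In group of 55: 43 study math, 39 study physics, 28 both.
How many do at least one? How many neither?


|A∪B| = 43+39-28 = 54
Neither = 55-54 = 1

At least one: 54; Neither: 1


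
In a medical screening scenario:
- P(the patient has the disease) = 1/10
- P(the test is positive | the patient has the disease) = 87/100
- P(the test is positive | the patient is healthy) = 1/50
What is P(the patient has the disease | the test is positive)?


Using Bayes' theorem:
P(A|B) = P(B|A)·P(A) / P(B)

P(the test is positive) = 87/100 × 1/10 + 1/50 × 9/10
= 87/1000 + 9/500 = 21/200

P(the patient has the disease|the test is positive) = (87/1000) / (21/200) = 29/35

P(the patient has the disease|the test is positive) = 29/35 ≈ 82.86%


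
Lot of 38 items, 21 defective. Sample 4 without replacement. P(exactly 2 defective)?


Hypergeometric: C(21,2)×C(17,2)/C(38,4)
= 210×136/73815 = 272/703

P(X=2) = 272/703 ≈ 38.69%


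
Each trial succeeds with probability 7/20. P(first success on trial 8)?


Geometric: P(X=8) = (1-p)^(k-1)×p = (13/20)^7×7/20 = 439239619/25600000000

P(X=8) = 439239619/25600000000 ≈ 1.72%


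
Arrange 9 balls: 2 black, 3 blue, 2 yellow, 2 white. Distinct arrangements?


9!/(2!×3!×2!×2!) = 7560

7560


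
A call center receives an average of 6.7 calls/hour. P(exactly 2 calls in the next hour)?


Poisson(λ=6.7): P(X=2) = e^(-λ)×λ^k/k!
= e^(-6.7) × 6.7^2 / 2!
≈ 0.001230911903 × 44.89 / 2 ≈ 0.027628

P(X=2) ≈ 0.027628 ≈ 2.76%


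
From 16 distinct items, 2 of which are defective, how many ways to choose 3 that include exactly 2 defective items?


Choose 2 of the 2 defective items and 1 of the other 14 items:
C(2,2)×C(14,1) = 1×14 = 14

14


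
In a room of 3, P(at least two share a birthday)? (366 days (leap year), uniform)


P(all different) = Π(366-i)/366 for i=0..2
= 0.991818
P(match) = 1 - 0.991818 = 0.008182

P ≈ 0.0082 ≈ 0.82%


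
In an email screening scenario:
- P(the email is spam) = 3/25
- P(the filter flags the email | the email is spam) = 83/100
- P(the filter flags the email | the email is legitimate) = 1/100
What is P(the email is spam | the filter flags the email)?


Using Bayes' theorem:
P(A|B) = P(B|A)·P(A) / P(B)

P(the filter flags the email) = 83/100 × 3/25 + 1/100 × 22/25
= 249/2500 + 11/1250 = 271/2500

P(the email is spam|the filter flags the email) = (249/2500) / (271/2500) = 249/271

P(the email is spam|the filter flags the email) = 249/271 ≈ 91.88%


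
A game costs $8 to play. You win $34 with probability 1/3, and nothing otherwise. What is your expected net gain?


E[gain] = (34-8)×1/3 + (-8)×2/3
= 26/3 - 16/3 = 10/3

Expected net gain = $10/3 ≈ $3.33


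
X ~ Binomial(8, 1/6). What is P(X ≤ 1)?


P(X ≤ 1) = Σ P(X=i) for i=0..1
P(X=0) = 390625/1679616
P(X=1) = 78125/209952
Sum = 1015625/1679616

P(X ≤ 1) = 1015625/1679616 ≈ 60.47%


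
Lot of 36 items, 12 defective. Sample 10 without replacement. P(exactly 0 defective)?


Hypergeometric: C(12,0)×C(24,10)/C(36,10)
= 1×1961256/254186856 = 437/56637

P(X=0) = 437/56637 ≈ 0.77%


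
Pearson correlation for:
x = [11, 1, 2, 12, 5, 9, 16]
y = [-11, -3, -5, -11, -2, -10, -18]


n=7, Σx=56, Σy=-60, Σxy=-654, Σx²=632, Σy²=704
r = (7×(-654) - 56×(-60))/√((7×632 - 56²)(7×704 - (-60)²))
= -1218/√(1288×1328) = -1218/√1710464 ≈ -1218/1307.8471 ≈ -0.9313

r ≈ -0.9313


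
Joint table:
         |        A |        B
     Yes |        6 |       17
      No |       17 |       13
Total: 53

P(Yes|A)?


P(Yes|A) = 6/(6+17) = 6/23

P = 6/23 ≈ 26.09%


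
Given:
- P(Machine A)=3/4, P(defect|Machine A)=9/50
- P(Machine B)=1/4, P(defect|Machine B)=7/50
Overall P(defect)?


P(B) = Σ P(B|Aᵢ)×P(Aᵢ)
  9/50×3/4 = 27/200
  7/50×1/4 = 7/200
Sum = 17/100

P(defect) = 17/100 ≈ 17.00%


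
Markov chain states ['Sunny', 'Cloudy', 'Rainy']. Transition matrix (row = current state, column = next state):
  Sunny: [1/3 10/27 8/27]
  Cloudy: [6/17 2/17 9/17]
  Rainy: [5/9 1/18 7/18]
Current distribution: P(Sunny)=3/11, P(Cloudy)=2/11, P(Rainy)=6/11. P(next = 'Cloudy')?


P(next=Cloudy) = Σᵢ P(now=i)×P(i→Cloudy)
= 3/11×10/27 + 2/11×2/17 + 6/11×1/18
= 10/99 + 4/187 + 1/33 = 257/1683

P = 257/1683 ≈ 0.1527


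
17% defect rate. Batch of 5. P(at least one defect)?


P(all good) = (83/100)^5 = 3939040643/10000000000
P(≥1 defect) = 6060959357/10000000000

P = 6060959357/10000000000 ≈ 60.61%


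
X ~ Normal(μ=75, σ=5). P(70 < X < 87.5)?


z₁=(70-75)/5=-1.0, z₂=(87.5-75)/5=2.5
P = Φ(2.5) - Φ(-1.0) = 0.993790 - 0.158655 = 0.835135 ≈ 0.8351

P(70 < X < 87.5) ≈ 0.8351


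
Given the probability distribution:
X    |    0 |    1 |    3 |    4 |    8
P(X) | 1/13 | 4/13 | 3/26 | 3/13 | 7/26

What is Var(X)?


E[X] = 97/26
E[X²] = 579/26
Var(X) = E[X²] - (E[X])² = 579/26 - 9409/676 = 5645/676

Var(X) = 5645/676 ≈ 8.3506


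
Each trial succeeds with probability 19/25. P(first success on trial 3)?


Geometric: P(X=3) = (1-p)^(k-1)×p = (6/25)^2×19/25 = 684/15625

P(X=3) = 684/15625 ≈ 4.38%


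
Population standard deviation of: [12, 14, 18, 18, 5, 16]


Mean = 83/6
  (12-83/6)²=121/36
  (14-83/6)²=1/36
  (18-83/6)²=625/36
  (18-83/6)²=625/36
  (5-83/6)²=2809/36
  (16-83/6)²=169/36
Σ(x-μ)² = 725/6
σ² = (725/6)/6 = 725/36

σ = √(725/36) ≈ 4.4876


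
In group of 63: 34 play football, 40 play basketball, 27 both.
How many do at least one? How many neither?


|A∪B| = 34+40-27 = 47
Neither = 63-47 = 16

At least one: 47; Neither: 16


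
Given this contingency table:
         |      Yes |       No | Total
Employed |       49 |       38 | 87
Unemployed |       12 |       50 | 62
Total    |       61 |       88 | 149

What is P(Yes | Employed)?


P(Yes | Employed) = 49/(49+38) = 49/87

P(Yes|Employed) = 49/87 ≈ 56.32%


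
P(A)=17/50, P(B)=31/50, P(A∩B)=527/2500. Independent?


P(A)×P(B) = 527/2500
P(A∩B) = 527/2500
Equal ✓ → Independent

Yes, independent


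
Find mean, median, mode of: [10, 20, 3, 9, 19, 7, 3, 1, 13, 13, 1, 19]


Sorted: [1, 1, 3, 3, 7, 9, 10, 13, 13, 19, 19, 20]
Mean = 118/12 = 59/6
Median = 19/2
Freq: {10: 1, 20: 1, 3: 2, 9: 1, 19: 2, 7: 1, 1: 2, 13: 2}
Mode: [1, 3, 13, 19]

Mean=59/6, Median=19/2, Mode=[1, 3, 13, 19]


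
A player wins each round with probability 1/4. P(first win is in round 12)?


Geometric: P(X=12) = (1-p)^(k-1)×p = (3/4)^11×1/4 = 177147/16777216

P(X=12) = 177147/16777216 ≈ 1.06%


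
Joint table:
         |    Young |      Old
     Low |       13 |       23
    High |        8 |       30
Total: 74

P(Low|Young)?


P(Low|Young) = 13/(13+8) = 13/21

P = 13/21 ≈ 61.90%


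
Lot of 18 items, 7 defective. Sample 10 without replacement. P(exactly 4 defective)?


Hypergeometric: C(7,4)×C(11,6)/C(18,10)
= 35×462/43758 = 245/663

P(X=4) = 245/663 ≈ 36.95%


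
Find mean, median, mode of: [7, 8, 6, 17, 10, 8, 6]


Sorted: [6, 6, 7, 8, 8, 10, 17]
Mean = 62/7
Median = 8
Freq: {7: 1, 8: 2, 6: 2, 17: 1, 10: 1}
Mode: [6, 8]

Mean=62/7, Median=8, Mode=[6, 8]


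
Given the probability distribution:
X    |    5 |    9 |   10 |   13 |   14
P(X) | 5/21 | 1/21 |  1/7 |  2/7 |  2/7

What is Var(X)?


E[X] = 226/21
E[X²] = 2696/21
Var(X) = E[X²] - (E[X])² = 2696/21 - 51076/441 = 5540/441

Var(X) = 5540/441 ≈ 12.5624


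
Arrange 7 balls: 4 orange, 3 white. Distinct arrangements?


7!/(4!×3!) = 35

35


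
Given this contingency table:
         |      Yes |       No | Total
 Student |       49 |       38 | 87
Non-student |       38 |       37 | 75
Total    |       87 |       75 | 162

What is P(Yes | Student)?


P(Yes | Student) = 49/(49+38) = 49/87

P(Yes|Student) = 49/87 ≈ 56.32%


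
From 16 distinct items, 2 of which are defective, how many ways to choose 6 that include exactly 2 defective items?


Choose 2 of the 2 defective items and 4 of the other 14 items:
C(2,2)×C(14,4) = 1×1001 = 1001

1001


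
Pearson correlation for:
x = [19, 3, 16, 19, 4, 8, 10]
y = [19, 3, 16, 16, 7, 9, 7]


n=7, Σx=79, Σy=77, Σxy=1100, Σx²=1167, Σy²=1061
r = (7×1100 - 79×77)/√((7×1167 - 79²)(7×1061 - 77²))
= 1617/√(1928×1498) = 1617/√2888144 ≈ 1617/1699.4540 ≈ 0.9515

r ≈ 0.9515


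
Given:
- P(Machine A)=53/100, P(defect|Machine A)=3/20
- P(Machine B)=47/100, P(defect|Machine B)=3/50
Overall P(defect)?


P(B) = Σ P(B|Aᵢ)×P(Aᵢ)
  3/20×53/100 = 159/2000
  3/50×47/100 = 141/5000
Sum = 1077/10000

P(defect) = 1077/10000 ≈ 10.77%


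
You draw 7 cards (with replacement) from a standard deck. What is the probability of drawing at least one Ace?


P(not a Ace) = 48/52 = 12/13
P(none in 7 draws) = (12/13)^7 = 35831808/62748517
P(≥1 Ace) = 1 - 35831808/62748517 = 26916709/62748517

P = 26916709/62748517 ≈ 42.90%


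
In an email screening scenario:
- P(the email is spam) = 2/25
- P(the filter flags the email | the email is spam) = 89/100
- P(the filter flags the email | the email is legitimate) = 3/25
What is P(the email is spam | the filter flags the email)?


Using Bayes' theorem:
P(A|B) = P(B|A)·P(A) / P(B)

P(the filter flags the email) = 89/100 × 2/25 + 3/25 × 23/25
= 89/1250 + 69/625 = 227/1250

P(the email is spam|the filter flags the email) = (89/1250) / (227/1250) = 89/227

P(the email is spam|the filter flags the email) = 89/227 ≈ 39.21%


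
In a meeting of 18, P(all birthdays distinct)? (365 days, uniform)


P(all different) = Π(365-i)/365 for i=0..17
= (365/365)×(364/365)×...×(348/365)
= 0.653089

P ≈ 0.6531 ≈ 65.31%


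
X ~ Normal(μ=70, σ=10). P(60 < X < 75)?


z₁=(60-70)/10=-1.0, z₂=(75-70)/10=0.5
P = Φ(0.5) - Φ(-1.0) = 0.691462 - 0.158655 = 0.532807 ≈ 0.5328

P(60 < X < 75) ≈ 0.5328


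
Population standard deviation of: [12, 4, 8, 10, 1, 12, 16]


Mean = 63/7 = 9
  (12-9)²=9
  (4-9)²=25
  (8-9)²=1
  (10-9)²=1
  (1-9)²=64
  (12-9)²=9
  (16-9)²=49
Σ(x-μ)² = 158
σ² = 158/7

σ = √(158/7) ≈ 4.7509


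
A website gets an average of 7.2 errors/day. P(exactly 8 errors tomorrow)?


Poisson(λ=7.2): P(X=8) = e^(-λ)×λ^k/k!
= e^(-7.2) × 7.2^8 / 8!
≈ 0.0007465858084 × 7222041.36309 / 40320 ≈ 0.133727

P(X=8) ≈ 0.133727 ≈ 13.37%


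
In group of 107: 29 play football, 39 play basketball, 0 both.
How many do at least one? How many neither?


|A∪B| = 29+39-0 = 68
Neither = 107-68 = 39

At least one: 68; Neither: 39
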